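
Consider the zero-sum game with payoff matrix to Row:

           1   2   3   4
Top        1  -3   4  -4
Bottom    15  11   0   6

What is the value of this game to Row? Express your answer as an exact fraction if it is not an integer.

12/7

Row minima: Top → -4, Bottom → 0; maximin = 0.
Column maxima: 1 → 15, 2 → 11, 3 → 4, 4 → 6; minimax = 4.
0 ≠ 4, so there is no saddle point; optimal play is mixed.
1 is strictly dominated by 2 (it gives Row strictly more in every row), so Column never plays it.
2 is strictly dominated by 4 (it gives Row strictly more in every row), so Column never plays it.
On the remaining 2×2 (Top, Bottom vs 3, 4):
Let Row play Top with probability p. Expected payoff against 3: 4p + 0(1−p) = 4p; against 4: (-4)p + 6(1−p) = −10p + 6.
Setting these equal: 4p = −10p + 6 ⇒ 14p = 6 ⇒ p = 3/7, and the value is (4)·(3/7) = 12/7.
For Column: with q = P(3), equating Top's and Bottom's payoffs gives 8q − 4 = −6q + 6 ⇒ q = 5/7.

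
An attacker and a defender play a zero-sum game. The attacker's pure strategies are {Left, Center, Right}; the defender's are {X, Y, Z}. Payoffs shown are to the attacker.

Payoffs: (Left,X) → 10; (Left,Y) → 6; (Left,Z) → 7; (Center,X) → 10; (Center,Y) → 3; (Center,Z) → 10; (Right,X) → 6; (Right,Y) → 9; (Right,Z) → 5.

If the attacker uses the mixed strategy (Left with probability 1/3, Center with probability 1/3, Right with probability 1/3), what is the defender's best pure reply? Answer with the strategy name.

If the defender plays X, the attacker's expected payoff is (1/3)·10 + (1/3)·10 + (1/3)·6 = 26/3.
If the defender plays Y, the attacker's expected payoff is (1/3)·6 + (1/3)·3 + (1/3)·9 = 6.
If the defender plays Z, the attacker's expected payoff is (1/3)·7 + (1/3)·10 + (1/3)·5 = 22/3.
The defender minimizes the attacker's payoff; the smallest is 6, so the best response is Y.

Y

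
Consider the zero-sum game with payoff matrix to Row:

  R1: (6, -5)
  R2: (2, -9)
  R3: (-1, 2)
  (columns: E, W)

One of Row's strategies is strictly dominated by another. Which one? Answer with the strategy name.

R2

R1 gives a strictly higher payoff than R2 against every column: 6 > 2, -5 > -9.
So R2 is strictly dominated and Row never plays it.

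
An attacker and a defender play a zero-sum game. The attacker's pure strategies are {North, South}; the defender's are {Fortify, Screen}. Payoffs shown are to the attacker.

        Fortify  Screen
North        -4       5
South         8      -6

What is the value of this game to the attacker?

Row minima: North → -4, South → -6; maximin = -4.
Column maxima: Fortify → 8, Screen → 5; minimax = 5.
-4 ≠ 5, so there is no saddle point; optimal play is mixed.
Let the attacker play North with probability p. Expected payoff against Fortify: (-4)p + 8(1−p) = −12p + 8; against Screen: 5p + (-6)(1−p) = 11p − 6.
Setting these equal: −12p + 8 = 11p − 6 ⇒ −23p = -14 ⇒ p = 14/23, and the value is (-12)·(14/23) + 8 = 16/23.
For the defender: with q = P(Fortify), equating North's and South's payoffs gives −9q + 5 = 14q − 6 ⇒ q = 11/23.

16/23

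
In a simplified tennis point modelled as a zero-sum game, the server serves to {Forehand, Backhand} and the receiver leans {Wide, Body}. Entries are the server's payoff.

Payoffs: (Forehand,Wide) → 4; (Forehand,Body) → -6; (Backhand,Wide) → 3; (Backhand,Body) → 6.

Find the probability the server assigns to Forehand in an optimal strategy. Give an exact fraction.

3/13

Row minima: Forehand → -6, Backhand → 3; maximin = 3.
Column maxima: Wide → 4, Body → 6; minimax = 4.
3 ≠ 4, so there is no saddle point; optimal play is mixed.
Let the server play Forehand with probability p. Expected payoff against Wide: 4p + 3(1−p) = p + 3; against Body: (-6)p + 6(1−p) = −12p + 6.
Setting these equal: p + 3 = −12p + 6 ⇒ 13p = 3 ⇒ p = 3/13, and the value is (1)·(3/13) + 3 = 42/13.
For the receiver: with q = P(Wide), equating Forehand's and Backhand's payoffs gives 10q − 6 = −3q + 6 ⇒ q = 12/13.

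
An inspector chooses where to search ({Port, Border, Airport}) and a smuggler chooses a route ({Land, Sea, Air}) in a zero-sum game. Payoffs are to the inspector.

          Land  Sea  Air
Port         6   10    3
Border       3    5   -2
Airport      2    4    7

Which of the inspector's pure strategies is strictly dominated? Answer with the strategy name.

Port gives a strictly higher payoff than Border against every column: 6 > 3, 10 > 5, 3 > -2.
So Border is strictly dominated and the inspector never plays it.

Border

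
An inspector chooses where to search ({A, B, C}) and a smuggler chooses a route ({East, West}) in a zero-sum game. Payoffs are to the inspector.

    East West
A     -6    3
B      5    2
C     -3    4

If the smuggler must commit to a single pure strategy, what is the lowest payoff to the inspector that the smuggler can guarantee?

Column maxima: East → 5, West → 4.
The smallest of these is 4.

4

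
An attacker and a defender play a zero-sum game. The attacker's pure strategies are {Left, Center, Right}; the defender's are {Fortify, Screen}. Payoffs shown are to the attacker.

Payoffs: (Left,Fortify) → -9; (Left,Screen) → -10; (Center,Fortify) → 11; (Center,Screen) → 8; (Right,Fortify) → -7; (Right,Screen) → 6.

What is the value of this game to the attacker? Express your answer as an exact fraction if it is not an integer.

Row minima: Left → -10, Center → 8, Right → -7; maximin = 8.
Column maxima: Fortify → 11, Screen → 8; minimax = 8.
Since maximin = minimax = 8, there is a saddle point and the value is 8.

8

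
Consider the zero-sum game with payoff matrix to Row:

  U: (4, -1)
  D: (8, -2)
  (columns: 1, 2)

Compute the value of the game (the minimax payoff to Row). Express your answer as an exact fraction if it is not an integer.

-1

Row minima: U → -1, D → -2; maximin = -1.
Column maxima: 1 → 8, 2 → -1; minimax = -1.
Since maximin = minimax = -1, there is a saddle point and the value is -1.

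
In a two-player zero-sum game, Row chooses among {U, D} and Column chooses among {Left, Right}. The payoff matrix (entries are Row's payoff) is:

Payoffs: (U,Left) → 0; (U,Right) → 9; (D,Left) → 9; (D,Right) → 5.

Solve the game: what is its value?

81/13

Row minima: U → 0, D → 5; maximin = 5.
Column maxima: Left → 9, Right → 9; minimax = 9.
5 ≠ 9, so there is no saddle point; optimal play is mixed.
Let Row play U with probability p. Expected payoff against Left: 0p + 9(1−p) = −9p + 9; against Right: 9p + 5(1−p) = 4p + 5.
Setting these equal: −9p + 9 = 4p + 5 ⇒ −13p = -4 ⇒ p = 4/13, and the value is (-9)·(4/13) + 9 = 81/13.
For Column: with q = P(Left), equating U's and D's payoffs gives −9q + 9 = 4q + 5 ⇒ q = 4/13.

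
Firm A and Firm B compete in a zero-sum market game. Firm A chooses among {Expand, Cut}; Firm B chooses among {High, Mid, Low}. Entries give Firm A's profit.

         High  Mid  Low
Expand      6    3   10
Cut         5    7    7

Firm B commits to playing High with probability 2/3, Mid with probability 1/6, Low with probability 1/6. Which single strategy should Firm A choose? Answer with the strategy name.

Expand

Expected payoff of Expand: (2/3)·6 + (1/6)·3 + (1/6)·10 = 37/6.
Expected payoff of Cut: (2/3)·5 + (1/6)·7 + (1/6)·7 = 17/3.
The largest is 37/6, so Firm A's best response is Expand.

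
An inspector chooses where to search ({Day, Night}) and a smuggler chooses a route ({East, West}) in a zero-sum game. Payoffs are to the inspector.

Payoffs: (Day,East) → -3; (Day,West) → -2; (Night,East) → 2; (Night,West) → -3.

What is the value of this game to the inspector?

Row minima: Day → -3, Night → -3; maximin = -3.
Column maxima: East → 2, West → -2; minimax = -2.
-3 ≠ -2, so there is no saddle point; optimal play is mixed.
Let the inspector play Day with probability p. Expected payoff against East: (-3)p + 2(1−p) = −5p + 2; against West: (-2)p + (-3)(1−p) = p − 3.
Setting these equal: −5p + 2 = p − 3 ⇒ −6p = -5 ⇒ p = 5/6, and the value is (-5)·(5/6) + 2 = -13/6.
For the smuggler: with q = P(East), equating Day's and Night's payoffs gives −q − 2 = 5q − 3 ⇒ q = 1/6.

-13/6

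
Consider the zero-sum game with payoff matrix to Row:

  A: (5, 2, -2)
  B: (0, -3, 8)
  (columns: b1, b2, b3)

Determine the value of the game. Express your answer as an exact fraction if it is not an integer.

2/3

Row minima: A → -2, B → -3; maximin = -2.
Column maxima: b1 → 5, b2 → 2, b3 → 8; minimax = 2.
-2 ≠ 2, so there is no saddle point; optimal play is mixed.
b1 is strictly dominated by b2 (it gives Row strictly more in every row), so Column never plays it.
On the remaining 2×2 (A, B vs b2, b3):
Let Row play A with probability p. Expected payoff against b2: 2p + (-3)(1−p) = 5p − 3; against b3: (-2)p + 8(1−p) = −10p + 8.
Setting these equal: 5p − 3 = −10p + 8 ⇒ 15p = 11 ⇒ p = 11/15, and the value is (5)·(11/15) − 3 = 2/3.
For Column: with q = P(b2), equating A's and B's payoffs gives 4q − 2 = −11q + 8 ⇒ q = 2/3.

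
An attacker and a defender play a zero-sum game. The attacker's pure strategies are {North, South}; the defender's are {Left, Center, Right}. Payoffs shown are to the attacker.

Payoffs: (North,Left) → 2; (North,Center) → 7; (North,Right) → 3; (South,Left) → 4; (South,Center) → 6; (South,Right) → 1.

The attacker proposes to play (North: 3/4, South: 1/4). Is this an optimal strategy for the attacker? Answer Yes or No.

Against Left this mix gives (3/4)·2 + (1/4)·4 = 5/2.
Against Center this mix gives (3/4)·7 + (1/4)·6 = 27/4.
Against Right this mix gives (3/4)·3 + (1/4)·1 = 5/2.
All of the defender's active replies (Left, Right) yield 5/2, and no column does worse for the attacker. The mix makes the defender indifferent and guarantees 5/2, so it is optimal.

Yes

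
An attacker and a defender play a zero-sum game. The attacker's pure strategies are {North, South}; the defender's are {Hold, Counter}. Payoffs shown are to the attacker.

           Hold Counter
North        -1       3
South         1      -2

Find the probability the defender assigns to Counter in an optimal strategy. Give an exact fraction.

Row minima: North → -1, South → -2; maximin = -1.
Column maxima: Hold → 1, Counter → 3; minimax = 1.
-1 ≠ 1, so there is no saddle point; optimal play is mixed.
Let the attacker play North with probability p. Expected payoff against Hold: (-1)p + 1(1−p) = −2p + 1; against Counter: 3p + (-2)(1−p) = 5p − 2.
Setting these equal: −2p + 1 = 5p − 2 ⇒ −7p = -3 ⇒ p = 3/7, and the value is (-2)·(3/7) + 1 = 1/7.
For the defender: with q = P(Hold), equating North's and South's payoffs gives −4q + 3 = 3q − 2 ⇒ q = 5/7.

2/7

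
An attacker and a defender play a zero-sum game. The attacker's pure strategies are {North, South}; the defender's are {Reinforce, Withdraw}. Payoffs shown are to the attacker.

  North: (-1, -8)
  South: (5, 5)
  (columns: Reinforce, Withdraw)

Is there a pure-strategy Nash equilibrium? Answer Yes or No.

Row minima: North → -8, South → 5; maximin = 5.
Column maxima: Reinforce → 5, Withdraw → 5; minimax = 5.
maximin = minimax = 5, so a saddle point exists.

Yes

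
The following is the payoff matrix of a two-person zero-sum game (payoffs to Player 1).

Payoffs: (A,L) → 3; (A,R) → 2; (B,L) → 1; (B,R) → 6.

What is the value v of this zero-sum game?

Row minima: A → 2, B → 1; maximin = 2.
Column maxima: L → 3, R → 6; minimax = 3.
2 ≠ 3, so there is no saddle point; optimal play is mixed.
Let Player 1 play A with probability p. Expected payoff against L: 3p + 1(1−p) = 2p + 1; against R: 2p + 6(1−p) = −4p + 6.
Setting these equal: 2p + 1 = −4p + 6 ⇒ 6p = 5 ⇒ p = 5/6, and the value is (2)·(5/6) + 1 = 8/3.
For Player 2: with q = P(L), equating A's and B's payoffs gives q + 2 = −5q + 6 ⇒ q = 2/3.

8/3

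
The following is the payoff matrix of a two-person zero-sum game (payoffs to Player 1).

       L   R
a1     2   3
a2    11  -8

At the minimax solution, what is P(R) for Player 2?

9/20

Row minima: a1 → 2, a2 → -8; maximin = 2.
Column maxima: L → 11, R → 3; minimax = 3.
2 ≠ 3, so there is no saddle point; optimal play is mixed.
Let Player 1 play a1 with probability p. Expected payoff against L: 2p + 11(1−p) = −9p + 11; against R: 3p + (-8)(1−p) = 11p − 8.
Setting these equal: −9p + 11 = 11p − 8 ⇒ −20p = -19 ⇒ p = 19/20, and the value is (-9)·(19/20) + 11 = 49/20.
For Player 2: with q = P(L), equating a1's and a2's payoffs gives −q + 3 = 19q − 8 ⇒ q = 11/20.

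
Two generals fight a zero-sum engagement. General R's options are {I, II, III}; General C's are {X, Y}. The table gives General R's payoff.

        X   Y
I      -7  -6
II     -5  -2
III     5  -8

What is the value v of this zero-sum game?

-25/8

Row minima: I → -7, II → -5, III → -8; maximin = -5.
Column maxima: X → 5, Y → -2; minimax = -2.
-5 ≠ -2, so there is no saddle point; optimal play is mixed.
I is strictly dominated by II, so General R never plays it.
On the remaining 2×2 (II, III vs X, Y):
Let General R play II with probability p. Expected payoff against X: (-5)p + 5(1−p) = −10p + 5; against Y: (-2)p + (-8)(1−p) = 6p − 8.
Setting these equal: −10p + 5 = 6p − 8 ⇒ −16p = -13 ⇒ p = 13/16, and the value is (-10)·(13/16) + 5 = -25/8.
For General C: with q = P(X), equating II's and III's payoffs gives −3q − 2 = 13q − 8 ⇒ q = 3/8.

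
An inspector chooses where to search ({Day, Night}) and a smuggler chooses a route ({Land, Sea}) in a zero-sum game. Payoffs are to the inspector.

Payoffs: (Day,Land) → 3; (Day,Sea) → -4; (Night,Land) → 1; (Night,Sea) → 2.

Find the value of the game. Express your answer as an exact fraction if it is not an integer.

Row minima: Day → -4, Night → 1; maximin = 1.
Column maxima: Land → 3, Sea → 2; minimax = 2.
1 ≠ 2, so there is no saddle point; optimal play is mixed.
Let the inspector play Day with probability p. Expected payoff against Land: 3p + 1(1−p) = 2p + 1; against Sea: (-4)p + 2(1−p) = −6p + 2.
Setting these equal: 2p + 1 = −6p + 2 ⇒ 8p = 1 ⇒ p = 1/8, and the value is (2)·(1/8) + 1 = 5/4.
For the smuggler: with q = P(Land), equating Day's and Night's payoffs gives 7q − 4 = −q + 2 ⇒ q = 3/4.

5/4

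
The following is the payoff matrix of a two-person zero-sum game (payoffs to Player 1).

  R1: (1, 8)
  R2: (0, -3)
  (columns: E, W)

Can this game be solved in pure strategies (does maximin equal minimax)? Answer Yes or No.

Yes

Row minima: R1 → 1, R2 → -3; maximin = 1.
Column maxima: E → 1, W → 8; minimax = 1.
maximin = minimax = 1, so a saddle point exists.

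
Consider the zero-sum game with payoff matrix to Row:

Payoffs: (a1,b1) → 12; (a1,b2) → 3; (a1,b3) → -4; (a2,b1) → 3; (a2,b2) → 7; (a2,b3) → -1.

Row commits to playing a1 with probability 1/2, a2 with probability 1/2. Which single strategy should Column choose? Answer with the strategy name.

If Column plays b1, Row's expected payoff is (1/2)·12 + (1/2)·3 = 15/2.
If Column plays b2, Row's expected payoff is (1/2)·3 + (1/2)·7 = 5.
If Column plays b3, Row's expected payoff is (1/2)·(-4) + (1/2)·(-1) = -5/2.
Column minimizes Row's payoff; the smallest is -5/2, so the best response is b3.

b3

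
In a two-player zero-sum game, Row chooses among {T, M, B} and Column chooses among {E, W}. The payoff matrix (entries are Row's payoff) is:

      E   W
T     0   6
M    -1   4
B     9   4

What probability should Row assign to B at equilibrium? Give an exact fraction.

Row minima: T → 0, M → -1, B → 4; maximin = 4.
Column maxima: E → 9, W → 6; minimax = 6.
4 ≠ 6, so there is no saddle point; optimal play is mixed.
M is strictly dominated by T, so Row never plays it.
On the remaining 2×2 (T, B vs E, W):
Let Row play T with probability p. Expected payoff against E: 0p + 9(1−p) = −9p + 9; against W: 6p + 4(1−p) = 2p + 4.
Setting these equal: −9p + 9 = 2p + 4 ⇒ −11p = -5 ⇒ p = 5/11, and the value is (-9)·(5/11) + 9 = 54/11.
For Column: with q = P(E), equating T's and B's payoffs gives −6q + 6 = 5q + 4 ⇒ q = 2/11.

6/11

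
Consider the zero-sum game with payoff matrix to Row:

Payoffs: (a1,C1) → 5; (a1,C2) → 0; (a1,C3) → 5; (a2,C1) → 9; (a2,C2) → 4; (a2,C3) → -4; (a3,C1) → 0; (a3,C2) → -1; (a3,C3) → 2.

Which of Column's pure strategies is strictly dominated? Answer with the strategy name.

C1

C2 holds Row's payoff strictly below C1 in every row: 0 < 5, 4 < 9, -1 < 0.
So C1 is strictly dominated for Column.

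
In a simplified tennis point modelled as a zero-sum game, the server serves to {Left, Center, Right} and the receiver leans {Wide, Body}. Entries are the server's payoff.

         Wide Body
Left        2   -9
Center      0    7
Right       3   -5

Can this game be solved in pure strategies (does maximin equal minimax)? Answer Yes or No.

No

Row minima: Left → -9, Center → 0, Right → -5; maximin = 0.
Column maxima: Wide → 3, Body → 7; minimax = 3.
0 ≠ 3, so no pure-strategy equilibrium exists.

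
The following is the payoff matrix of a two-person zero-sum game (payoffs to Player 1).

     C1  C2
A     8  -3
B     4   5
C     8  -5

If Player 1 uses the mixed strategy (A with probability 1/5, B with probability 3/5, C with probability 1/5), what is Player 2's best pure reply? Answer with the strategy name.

C2

If Player 2 plays C1, Player 1's expected payoff is (1/5)·8 + (3/5)·4 + (1/5)·8 = 28/5.
If Player 2 plays C2, Player 1's expected payoff is (1/5)·(-3) + (3/5)·5 + (1/5)·(-5) = 7/5.
Player 2 minimizes Player 1's payoff; the smallest is 7/5, so the best response is C2.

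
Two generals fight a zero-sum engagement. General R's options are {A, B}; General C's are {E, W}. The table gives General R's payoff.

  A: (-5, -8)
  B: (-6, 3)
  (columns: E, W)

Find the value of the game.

-21/4

Row minima: A → -8, B → -6; maximin = -6.
Column maxima: E → -5, W → 3; minimax = -5.
-6 ≠ -5, so there is no saddle point; optimal play is mixed.
Let General R play A with probability p. Expected payoff against E: (-5)p + (-6)(1−p) = p − 6; against W: (-8)p + 3(1−p) = −11p + 3.
Setting these equal: p − 6 = −11p + 3 ⇒ 12p = 9 ⇒ p = 3/4, and the value is (1)·(3/4) − 6 = -21/4.
For General C: with q = P(E), equating A's and B's payoffs gives 3q − 8 = −9q + 3 ⇒ q = 11/12.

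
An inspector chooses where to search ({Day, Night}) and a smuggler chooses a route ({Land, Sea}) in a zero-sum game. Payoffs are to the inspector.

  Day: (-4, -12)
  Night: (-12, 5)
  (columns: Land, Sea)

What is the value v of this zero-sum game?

-164/25

Row minima: Day → -12, Night → -12; maximin = -12.
Column maxima: Land → -4, Sea → 5; minimax = -4.
-12 ≠ -4, so there is no saddle point; optimal play is mixed.
Let the inspector play Day with probability p. Expected payoff against Land: (-4)p + (-12)(1−p) = 8p − 12; against Sea: (-12)p + 5(1−p) = −17p + 5.
Setting these equal: 8p − 12 = −17p + 5 ⇒ 25p = 17 ⇒ p = 17/25, and the value is (8)·(17/25) − 12 = -164/25.
For the smuggler: with q = P(Land), equating Day's and Night's payoffs gives 8q − 12 = −17q + 5 ⇒ q = 17/25.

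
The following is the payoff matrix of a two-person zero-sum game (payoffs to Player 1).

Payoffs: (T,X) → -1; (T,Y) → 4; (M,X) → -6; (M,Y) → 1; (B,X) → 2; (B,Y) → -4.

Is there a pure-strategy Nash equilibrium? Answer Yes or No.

No

Row minima: T → -1, M → -6, B → -4; maximin = -1.
Column maxima: X → 2, Y → 4; minimax = 2.
-1 ≠ 2, so no pure-strategy equilibrium exists.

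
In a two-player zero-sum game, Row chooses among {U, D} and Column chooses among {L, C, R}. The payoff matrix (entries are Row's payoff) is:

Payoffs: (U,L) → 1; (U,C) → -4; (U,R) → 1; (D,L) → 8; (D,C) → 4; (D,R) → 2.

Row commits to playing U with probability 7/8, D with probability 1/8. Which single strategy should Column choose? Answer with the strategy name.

C

If Column plays L, Row's expected payoff is (7/8)·1 + (1/8)·8 = 15/8.
If Column plays C, Row's expected payoff is (7/8)·(-4) + (1/8)·4 = -3.
If Column plays R, Row's expected payoff is (7/8)·1 + (1/8)·2 = 9/8.
Column minimizes Row's payoff; the smallest is -3, so the best response is C.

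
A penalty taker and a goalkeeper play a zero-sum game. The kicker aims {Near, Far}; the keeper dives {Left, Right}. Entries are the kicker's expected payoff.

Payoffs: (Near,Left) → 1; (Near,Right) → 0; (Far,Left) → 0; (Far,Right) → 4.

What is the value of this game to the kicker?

4/5

Row minima: Near → 0, Far → 0; maximin = 0.
Column maxima: Left → 1, Right → 4; minimax = 1.
0 ≠ 1, so there is no saddle point; optimal play is mixed.
Let the kicker play Near with probability p. Expected payoff against Left: 1p + 0(1−p) = p; against Right: 0p + 4(1−p) = −4p + 4.
Setting these equal: p = −4p + 4 ⇒ 5p = 4 ⇒ p = 4/5, and the value is (1)·(4/5) = 4/5.
For the keeper: with q = P(Left), equating Near's and Far's payoffs gives q = −4q + 4 ⇒ q = 4/5.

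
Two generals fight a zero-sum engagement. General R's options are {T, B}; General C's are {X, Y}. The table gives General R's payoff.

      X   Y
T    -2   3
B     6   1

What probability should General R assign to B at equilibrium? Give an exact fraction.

Row minima: T → -2, B → 1; maximin = 1.
Column maxima: X → 6, Y → 3; minimax = 3.
1 ≠ 3, so there is no saddle point; optimal play is mixed.
Let General R play T with probability p. Expected payoff against X: (-2)p + 6(1−p) = −8p + 6; against Y: 3p + 1(1−p) = 2p + 1.
Setting these equal: −8p + 6 = 2p + 1 ⇒ −10p = -5 ⇒ p = 1/2, and the value is (-8)·(1/2) + 6 = 2.
For General C: with q = P(X), equating T's and B's payoffs gives −5q + 3 = 5q + 1 ⇒ q = 1/5.

1/2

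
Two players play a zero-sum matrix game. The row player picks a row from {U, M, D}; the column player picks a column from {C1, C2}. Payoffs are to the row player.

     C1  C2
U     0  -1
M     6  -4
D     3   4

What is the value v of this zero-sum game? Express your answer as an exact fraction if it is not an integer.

36/11

Row minima: U → -1, M → -4, D → 3; maximin = 3.
Column maxima: C1 → 6, C2 → 4; minimax = 4.
3 ≠ 4, so there is no saddle point; optimal play is mixed.
U is strictly dominated by D, so the row player never plays it.
On the remaining 2×2 (M, D vs C1, C2):
Let the row player play M with probability p. Expected payoff against C1: 6p + 3(1−p) = 3p + 3; against C2: (-4)p + 4(1−p) = −8p + 4.
Setting these equal: 3p + 3 = −8p + 4 ⇒ 11p = 1 ⇒ p = 1/11, and the value is (3)·(1/11) + 3 = 36/11.
For the column player: with q = P(C1), equating M's and D's payoffs gives 10q − 4 = −q + 4 ⇒ q = 8/11.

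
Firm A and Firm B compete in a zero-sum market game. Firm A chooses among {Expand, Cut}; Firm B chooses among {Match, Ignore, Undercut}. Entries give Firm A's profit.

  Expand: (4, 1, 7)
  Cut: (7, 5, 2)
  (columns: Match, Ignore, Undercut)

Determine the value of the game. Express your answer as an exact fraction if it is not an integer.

11/3

Row minima: Expand → 1, Cut → 2; maximin = 2.
Column maxima: Match → 7, Ignore → 5, Undercut → 7; minimax = 5.
2 ≠ 5, so there is no saddle point; optimal play is mixed.
Match is strictly dominated by Ignore (it gives Firm A strictly more in every row), so Firm B never plays it.
On the remaining 2×2 (Expand, Cut vs Ignore, Undercut):
Let Firm A play Expand with probability p. Expected payoff against Ignore: 1p + 5(1−p) = −4p + 5; against Undercut: 7p + 2(1−p) = 5p + 2.
Setting these equal: −4p + 5 = 5p + 2 ⇒ −9p = -3 ⇒ p = 1/3, and the value is (-4)·(1/3) + 5 = 11/3.
For Firm B: with q = P(Ignore), equating Expand's and Cut's payoffs gives −6q + 7 = 3q + 2 ⇒ q = 5/9.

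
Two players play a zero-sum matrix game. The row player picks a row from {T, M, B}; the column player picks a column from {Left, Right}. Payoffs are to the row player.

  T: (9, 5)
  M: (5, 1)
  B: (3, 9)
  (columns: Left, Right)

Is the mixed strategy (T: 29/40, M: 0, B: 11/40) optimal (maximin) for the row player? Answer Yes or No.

No

Against Left this mix gives (29/40)·9 + (11/40)·3 = 147/20.
Against Right this mix gives (29/40)·5 + (11/40)·9 = 61/10.
The column player will play Right, holding the row player to 61/10. Shifting weight toward the row that does better against Right would raise this floor (the equalizing mix achieves 33/5 against both Right and Left), so the proposed strategy is not optimal.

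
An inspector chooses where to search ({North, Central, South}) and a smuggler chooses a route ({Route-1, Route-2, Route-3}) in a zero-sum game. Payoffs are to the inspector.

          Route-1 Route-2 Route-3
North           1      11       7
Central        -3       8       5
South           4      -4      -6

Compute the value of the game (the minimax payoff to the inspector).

Row minima: North → 1, Central → -3, South → -6; maximin = 1.
Column maxima: Route-1 → 4, Route-2 → 11, Route-3 → 7; minimax = 4.
1 ≠ 4, so there is no saddle point; optimal play is mixed.
Central is strictly dominated by North, so the inspector never plays it.
Route-2 is strictly dominated by Route-3 (it gives the inspector strictly more in every row), so the smuggler never plays it.
On the remaining 2×2 (North, South vs Route-1, Route-3):
Let the inspector play North with probability p. Expected payoff against Route-1: 1p + 4(1−p) = −3p + 4; against Route-3: 7p + (-6)(1−p) = 13p − 6.
Setting these equal: −3p + 4 = 13p − 6 ⇒ −16p = -10 ⇒ p = 5/8, and the value is (-3)·(5/8) + 4 = 17/8.
For the smuggler: with q = P(Route-1), equating North's and South's payoffs gives −6q + 7 = 10q − 6 ⇒ q = 13/16.

17/8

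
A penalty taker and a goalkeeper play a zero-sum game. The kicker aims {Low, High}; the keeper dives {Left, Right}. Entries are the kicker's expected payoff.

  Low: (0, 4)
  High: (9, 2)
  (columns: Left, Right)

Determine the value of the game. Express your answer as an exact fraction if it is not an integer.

Row minima: Low → 0, High → 2; maximin = 2.
Column maxima: Left → 9, Right → 4; minimax = 4.
2 ≠ 4, so there is no saddle point; optimal play is mixed.
Let the kicker play Low with probability p. Expected payoff against Left: 0p + 9(1−p) = −9p + 9; against Right: 4p + 2(1−p) = 2p + 2.
Setting these equal: −9p + 9 = 2p + 2 ⇒ −11p = -7 ⇒ p = 7/11, and the value is (-9)·(7/11) + 9 = 36/11.
For the keeper: with q = P(Left), equating Low's and High's payoffs gives −4q + 4 = 7q + 2 ⇒ q = 2/11.

36/11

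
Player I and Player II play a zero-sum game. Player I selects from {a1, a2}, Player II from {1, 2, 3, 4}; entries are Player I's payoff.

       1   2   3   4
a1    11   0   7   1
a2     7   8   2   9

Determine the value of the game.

Row minima: a1 → 0, a2 → 2; maximin = 2.
Column maxima: 1 → 11, 2 → 8, 3 → 7, 4 → 9; minimax = 7.
2 ≠ 7, so there is no saddle point; optimal play is mixed.
1 is strictly dominated by 3 (it gives Player I strictly more in every row), so Player II never plays it.
4 is strictly dominated by 2 (it gives Player I strictly more in every row), so Player II never plays it.
On the remaining 2×2 (a1, a2 vs 2, 3):
Let Player I play a1 with probability p. Expected payoff against 2: 0p + 8(1−p) = −8p + 8; against 3: 7p + 2(1−p) = 5p + 2.
Setting these equal: −8p + 8 = 5p + 2 ⇒ −13p = -6 ⇒ p = 6/13, and the value is (-8)·(6/13) + 8 = 56/13.
For Player II: with q = P(2), equating a1's and a2's payoffs gives −7q + 7 = 6q + 2 ⇒ q = 5/13.

56/13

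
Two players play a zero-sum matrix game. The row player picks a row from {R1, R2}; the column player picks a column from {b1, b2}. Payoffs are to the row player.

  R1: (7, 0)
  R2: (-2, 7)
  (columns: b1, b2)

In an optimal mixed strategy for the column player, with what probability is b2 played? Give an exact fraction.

Row minima: R1 → 0, R2 → -2; maximin = 0.
Column maxima: b1 → 7, b2 → 7; minimax = 7.
0 ≠ 7, so there is no saddle point; optimal play is mixed.
Let the row player play R1 with probability p. Expected payoff against b1: 7p + (-2)(1−p) = 9p − 2; against b2: 0p + 7(1−p) = −7p + 7.
Setting these equal: 9p − 2 = −7p + 7 ⇒ 16p = 9 ⇒ p = 9/16, and the value is (9)·(9/16) − 2 = 49/16.
For the column player: with q = P(b1), equating R1's and R2's payoffs gives 7q = −9q + 7 ⇒ q = 7/16.

9/16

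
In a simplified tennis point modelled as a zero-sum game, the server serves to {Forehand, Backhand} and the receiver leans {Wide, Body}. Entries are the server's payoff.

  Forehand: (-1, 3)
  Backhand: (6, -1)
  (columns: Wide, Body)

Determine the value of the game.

17/11

Row minima: Forehand → -1, Backhand → -1; maximin = -1.
Column maxima: Wide → 6, Body → 3; minimax = 3.
-1 ≠ 3, so there is no saddle point; optimal play is mixed.
Let the server play Forehand with probability p. Expected payoff against Wide: (-1)p + 6(1−p) = −7p + 6; against Body: 3p + (-1)(1−p) = 4p − 1.
Setting these equal: −7p + 6 = 4p − 1 ⇒ −11p = -7 ⇒ p = 7/11, and the value is (-7)·(7/11) + 6 = 17/11.
For the receiver: with q = P(Wide), equating Forehand's and Backhand's payoffs gives −4q + 3 = 7q − 1 ⇒ q = 4/11.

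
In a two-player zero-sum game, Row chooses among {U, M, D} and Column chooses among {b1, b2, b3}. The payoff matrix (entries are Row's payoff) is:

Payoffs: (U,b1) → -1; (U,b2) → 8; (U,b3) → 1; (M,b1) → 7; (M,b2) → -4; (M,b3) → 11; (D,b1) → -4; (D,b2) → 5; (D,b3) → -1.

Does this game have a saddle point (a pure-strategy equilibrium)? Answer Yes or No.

Row minima: U → -1, M → -4, D → -4; maximin = -1.
Column maxima: b1 → 7, b2 → 8, b3 → 11; minimax = 7.
-1 ≠ 7, so no pure-strategy equilibrium exists.

No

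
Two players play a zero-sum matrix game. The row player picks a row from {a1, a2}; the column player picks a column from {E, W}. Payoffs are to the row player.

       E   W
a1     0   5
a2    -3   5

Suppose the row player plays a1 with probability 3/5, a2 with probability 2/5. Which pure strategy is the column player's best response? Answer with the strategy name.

E

If the column player plays E, the row player's expected payoff is (3/5)·0 + (2/5)·(-3) = -6/5.
If the column player plays W, the row player's expected payoff is (3/5)·5 + (2/5)·5 = 5.
The column player minimizes the row player's payoff; the smallest is -6/5, so the best response is E.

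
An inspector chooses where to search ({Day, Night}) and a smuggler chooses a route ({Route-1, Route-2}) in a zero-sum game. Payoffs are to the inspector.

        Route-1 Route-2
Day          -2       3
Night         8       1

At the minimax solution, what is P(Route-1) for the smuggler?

Row minima: Day → -2, Night → 1; maximin = 1.
Column maxima: Route-1 → 8, Route-2 → 3; minimax = 3.
1 ≠ 3, so there is no saddle point; optimal play is mixed.
Let the inspector play Day with probability p. Expected payoff against Route-1: (-2)p + 8(1−p) = −10p + 8; against Route-2: 3p + 1(1−p) = 2p + 1.
Setting these equal: −10p + 8 = 2p + 1 ⇒ −12p = -7 ⇒ p = 7/12, and the value is (-10)·(7/12) + 8 = 13/6.
For the smuggler: with q = P(Route-1), equating Day's and Night's payoffs gives −5q + 3 = 7q + 1 ⇒ q = 1/6.

1/6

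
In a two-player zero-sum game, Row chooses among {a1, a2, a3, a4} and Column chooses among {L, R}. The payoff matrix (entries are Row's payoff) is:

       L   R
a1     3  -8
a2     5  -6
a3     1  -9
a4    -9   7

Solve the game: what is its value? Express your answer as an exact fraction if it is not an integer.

-19/27

Row minima: a1 → -8, a2 → -6, a3 → -9, a4 → -9; maximin = -6.
Column maxima: L → 5, R → 7; minimax = 5.
-6 ≠ 5, so there is no saddle point; optimal play is mixed.
a1 is strictly dominated by a2, so Row never plays it.
a3 is strictly dominated by a2, so Row never plays it.
On the remaining 2×2 (a2, a4 vs L, R):
Let Row play a2 with probability p. Expected payoff against L: 5p + (-9)(1−p) = 14p − 9; against R: (-6)p + 7(1−p) = −13p + 7.
Setting these equal: 14p − 9 = −13p + 7 ⇒ 27p = 16 ⇒ p = 16/27, and the value is (14)·(16/27) − 9 = -19/27.
For Column: with q = P(L), equating a2's and a4's payoffs gives 11q − 6 = −16q + 7 ⇒ q = 13/27.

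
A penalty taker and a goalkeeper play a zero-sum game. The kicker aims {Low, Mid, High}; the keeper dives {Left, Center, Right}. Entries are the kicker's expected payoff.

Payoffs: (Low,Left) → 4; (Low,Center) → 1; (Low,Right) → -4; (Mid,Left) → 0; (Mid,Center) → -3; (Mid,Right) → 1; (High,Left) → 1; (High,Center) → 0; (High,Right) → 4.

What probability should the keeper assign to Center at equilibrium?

Row minima: Low → -4, Mid → -3, High → 0; maximin = 0.
Column maxima: Left → 4, Center → 1, Right → 4; minimax = 1.
0 ≠ 1, so there is no saddle point; optimal play is mixed.
Mid is strictly dominated by High, so the kicker never plays it.
Left is strictly dominated by Center (it gives the kicker strictly more in every row), so the keeper never plays it.
On the remaining 2×2 (Low, High vs Center, Right):
Let the kicker play Low with probability p. Expected payoff against Center: 1p + 0(1−p) = p; against Right: (-4)p + 4(1−p) = −8p + 4.
Setting these equal: p = −8p + 4 ⇒ 9p = 4 ⇒ p = 4/9, and the value is (1)·(4/9) = 4/9.
For the keeper: with q = P(Center), equating Low's and High's payoffs gives 5q − 4 = −4q + 4 ⇒ q = 8/9.

8/9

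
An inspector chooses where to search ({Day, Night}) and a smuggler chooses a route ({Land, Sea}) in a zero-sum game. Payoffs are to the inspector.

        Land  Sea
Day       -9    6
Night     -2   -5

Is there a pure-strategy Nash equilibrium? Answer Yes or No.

No

Row minima: Day → -9, Night → -5; maximin = -5.
Column maxima: Land → -2, Sea → 6; minimax = -2.
-5 ≠ -2, so no pure-strategy equilibrium exists.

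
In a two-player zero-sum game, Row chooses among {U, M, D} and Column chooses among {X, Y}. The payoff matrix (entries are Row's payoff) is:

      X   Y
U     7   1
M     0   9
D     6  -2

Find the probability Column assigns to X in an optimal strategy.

8/15

Row minima: U → 1, M → 0, D → -2; maximin = 1.
Column maxima: X → 7, Y → 9; minimax = 7.
1 ≠ 7, so there is no saddle point; optimal play is mixed.
D is strictly dominated by U, so Row never plays it.
On the remaining 2×2 (U, M vs X, Y):
Let Row play U with probability p. Expected payoff against X: 7p + 0(1−p) = 7p; against Y: 1p + 9(1−p) = −8p + 9.
Setting these equal: 7p = −8p + 9 ⇒ 15p = 9 ⇒ p = 3/5, and the value is (7)·(3/5) = 21/5.
For Column: with q = P(X), equating U's and M's payoffs gives 6q + 1 = −9q + 9 ⇒ q = 8/15.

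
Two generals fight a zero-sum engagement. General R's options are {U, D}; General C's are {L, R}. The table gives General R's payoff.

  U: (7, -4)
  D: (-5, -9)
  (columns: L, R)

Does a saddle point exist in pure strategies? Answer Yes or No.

Row minima: U → -4, D → -9; maximin = -4.
Column maxima: L → 7, R → -4; minimax = -4.
maximin = minimax = -4, so a saddle point exists.

Yes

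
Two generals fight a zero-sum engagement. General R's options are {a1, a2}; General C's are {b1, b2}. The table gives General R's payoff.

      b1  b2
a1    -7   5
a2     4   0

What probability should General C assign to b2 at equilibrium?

Row minima: a1 → -7, a2 → 0; maximin = 0.
Column maxima: b1 → 4, b2 → 5; minimax = 4.
0 ≠ 4, so there is no saddle point; optimal play is mixed.
Let General R play a1 with probability p. Expected payoff against b1: (-7)p + 4(1−p) = −11p + 4; against b2: 5p + 0(1−p) = 5p.
Setting these equal: −11p + 4 = 5p ⇒ −16p = -4 ⇒ p = 1/4, and the value is (-11)·(1/4) + 4 = 5/4.
For General C: with q = P(b1), equating a1's and a2's payoffs gives −12q + 5 = 4q ⇒ q = 5/16.

11/16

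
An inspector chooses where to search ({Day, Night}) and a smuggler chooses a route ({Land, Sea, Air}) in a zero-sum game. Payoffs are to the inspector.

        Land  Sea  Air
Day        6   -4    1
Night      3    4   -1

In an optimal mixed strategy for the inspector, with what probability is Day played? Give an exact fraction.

Row minima: Day → -4, Night → -1; maximin = -1.
Column maxima: Land → 6, Sea → 4, Air → 1; minimax = 1.
-1 ≠ 1, so there is no saddle point; optimal play is mixed.
Land is strictly dominated by Air (it gives the inspector strictly more in every row), so the smuggler never plays it.
On the remaining 2×2 (Day, Night vs Sea, Air):
Let the inspector play Day with probability p. Expected payoff against Sea: (-4)p + 4(1−p) = −8p + 4; against Air: 1p + (-1)(1−p) = 2p − 1.
Setting these equal: −8p + 4 = 2p − 1 ⇒ −10p = -5 ⇒ p = 1/2, and the value is (-8)·(1/2) + 4 = 0.
For the smuggler: with q = P(Sea), equating Day's and Night's payoffs gives −5q + 1 = 5q − 1 ⇒ q = 1/5.

1/2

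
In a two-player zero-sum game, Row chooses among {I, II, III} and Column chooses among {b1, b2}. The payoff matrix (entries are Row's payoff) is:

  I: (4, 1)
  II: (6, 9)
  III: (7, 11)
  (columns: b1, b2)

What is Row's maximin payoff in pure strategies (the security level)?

Row minima: I → 1, II → 6, III → 7.
The best of these is 7.

7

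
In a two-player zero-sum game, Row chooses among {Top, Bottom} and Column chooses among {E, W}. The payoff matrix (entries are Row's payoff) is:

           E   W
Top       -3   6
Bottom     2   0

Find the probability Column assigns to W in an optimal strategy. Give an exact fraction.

5/11

Row minima: Top → -3, Bottom → 0; maximin = 0.
Column maxima: E → 2, W → 6; minimax = 2.
0 ≠ 2, so there is no saddle point; optimal play is mixed.
Let Row play Top with probability p. Expected payoff against E: (-3)p + 2(1−p) = −5p + 2; against W: 6p + 0(1−p) = 6p.
Setting these equal: −5p + 2 = 6p ⇒ −11p = -2 ⇒ p = 2/11, and the value is (-5)·(2/11) + 2 = 12/11.
For Column: with q = P(E), equating Top's and Bottom's payoffs gives −9q + 6 = 2q ⇒ q = 6/11.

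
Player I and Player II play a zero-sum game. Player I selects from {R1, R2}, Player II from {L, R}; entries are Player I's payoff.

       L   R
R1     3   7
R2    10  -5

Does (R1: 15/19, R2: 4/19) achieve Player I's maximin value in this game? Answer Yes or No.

Against L this mix gives (15/19)·3 + (4/19)·10 = 85/19.
Against R this mix gives (15/19)·7 + (4/19)·(-5) = 85/19.
All of Player II's active replies (L, R) yield 85/19, and no column does worse for Player I. The mix makes Player II indifferent and guarantees 85/19, so it is optimal.

Yes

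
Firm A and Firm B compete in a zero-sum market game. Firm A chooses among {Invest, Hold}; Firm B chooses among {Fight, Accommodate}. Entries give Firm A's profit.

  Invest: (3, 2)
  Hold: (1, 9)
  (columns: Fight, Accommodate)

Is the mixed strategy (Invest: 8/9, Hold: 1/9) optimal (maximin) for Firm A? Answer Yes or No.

Against Fight this mix gives (8/9)·3 + (1/9)·1 = 25/9.
Against Accommodate this mix gives (8/9)·2 + (1/9)·9 = 25/9.
All of Firm B's active replies (Fight, Accommodate) yield 25/9, and no column does worse for Firm A. The mix makes Firm B indifferent and guarantees 25/9, so it is optimal.

Yes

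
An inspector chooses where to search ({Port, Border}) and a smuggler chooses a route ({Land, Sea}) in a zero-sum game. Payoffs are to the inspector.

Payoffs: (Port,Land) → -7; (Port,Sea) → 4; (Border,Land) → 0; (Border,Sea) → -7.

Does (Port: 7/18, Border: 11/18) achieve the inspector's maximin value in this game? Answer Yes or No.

Against Land this mix gives (7/18)·(-7) + (11/18)·0 = -49/18.
Against Sea this mix gives (7/18)·4 + (11/18)·(-7) = -49/18.
All of the smuggler's active replies (Land, Sea) yield -49/18, and no column does worse for the inspector. The mix makes the smuggler indifferent and guarantees -49/18, so it is optimal.

Yes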